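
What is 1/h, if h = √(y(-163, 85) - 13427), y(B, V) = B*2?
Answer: -I*√13753/13753 ≈ -0.0085271*I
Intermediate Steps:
y(B, V) = 2*B
h = I*√13753 (h = √(2*(-163) - 13427) = √(-326 - 13427) = √(-13753) = I*√13753 ≈ 117.27*I)
1/h = 1/(I*√13753) = -I*√13753/13753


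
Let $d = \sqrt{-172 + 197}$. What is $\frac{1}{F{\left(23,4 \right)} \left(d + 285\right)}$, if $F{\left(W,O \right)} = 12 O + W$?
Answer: $\frac{1}{20590} \approx 4.8567 \cdot 10^{-5}$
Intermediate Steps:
$F{\left(W,O \right)} = W + 12 O$
$d = 5$ ($d = \sqrt{25} = 5$)
$\frac{1}{F{\left(23,4 \right)} \left(d + 285\right)} = \frac{1}{\left(23 + 12 \cdot 4\right) \left(5 + 285\right)} = \frac{1}{\left(23 + 48\right) 290} = \frac{1}{71 \cdot 290} = \frac{1}{20590}$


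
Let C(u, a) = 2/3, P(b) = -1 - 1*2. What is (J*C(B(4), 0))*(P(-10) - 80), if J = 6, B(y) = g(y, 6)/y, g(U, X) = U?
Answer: -332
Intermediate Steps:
B(y) = 1 (B(y) = y/y = 1)
P(b) = -3 (P(b) = -1 - 2 = -3)
C(u, a) = ⅔ (C(u, a) = 2*(⅓) = ⅔)
(J*C(B(4), 0))*(P(-10) - 80) = (6*(⅔))*(-3 - 80) = 4*(-83) = -332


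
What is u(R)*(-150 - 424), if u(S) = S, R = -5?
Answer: 2870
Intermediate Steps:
u(R)*(-150 - 424) = -5*(-150 - 424) = -5*(-574) = 2870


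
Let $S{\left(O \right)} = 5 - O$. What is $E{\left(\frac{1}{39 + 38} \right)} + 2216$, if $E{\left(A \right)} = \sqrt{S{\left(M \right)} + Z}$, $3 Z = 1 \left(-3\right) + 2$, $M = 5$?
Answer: $2216 + \frac{i \sqrt{3}}{3} \approx 2216.0 + 0.57735 i$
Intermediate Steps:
$Z = - \frac{1}{3}$ ($Z = \frac{1 \left(-3\right) + 2}{3} = \frac{-3 + 2}{3} = \frac{1}{3} \left(-1\right) = - \frac{1}{3} \approx -0.33333$)
$E{\left(A \right)} = \frac{i \sqrt{3}}{3}$ ($E{\left(A \right)} = \sqrt{\left(5 - 5\right) - \frac{1}{3}} = \sqrt{0 - \frac{1}{3}} = \sqrt{- \frac{1}{3}} = \frac{i \sqrt{3}}{3}$)
$E{\left(\frac{1}{39 + 38} \right)} + 2216 = \frac{i \sqrt{3}}{3} + 2216 = 2216 + \frac{i \sqrt{3}}{3}$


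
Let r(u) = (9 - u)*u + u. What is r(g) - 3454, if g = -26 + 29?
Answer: -3433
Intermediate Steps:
g = 3
r(u) = u + u*(9 - u) (r(u) = u*(9 - u) + u = u + u*(9 - u))
r(g) - 3454 = 3*(10 - 1*3) - 3454 = 3*(10 - 3) - 3454 = 3*7 - 3454 = 21 - 3454 = -3433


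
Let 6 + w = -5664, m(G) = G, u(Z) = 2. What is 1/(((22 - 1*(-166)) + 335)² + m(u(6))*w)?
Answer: 1/262189 ≈ 3.8140e-6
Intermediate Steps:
w = -5670 (w = -6 - 5664 = -5670)
1/(((22 - 1*(-166)) + 335)² + m(u(6))*w) = 1/(((22 - 1*(-166)) + 335)² + 2*(-5670)) = 1/(((22 + 166) + 335)² - 11340) = 1/((188 + 335)² - 11340) = 1/(523² - 11340) = 1/(273529 - 11340) = 1/262189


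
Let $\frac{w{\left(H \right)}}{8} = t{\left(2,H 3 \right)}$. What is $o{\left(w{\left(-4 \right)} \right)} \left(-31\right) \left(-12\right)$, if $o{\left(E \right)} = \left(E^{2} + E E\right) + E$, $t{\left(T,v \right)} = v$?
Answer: $6820992$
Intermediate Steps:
$w{\left(H \right)} = 24 H$ ($w{\left(H \right)} = 8 H 3 = 8 \cdot 3 H = 24 H$)
$o{\left(E \right)} = E + 2 E^{2}$ ($o{\left(E \right)} = \left(E^{2} + E^{2}\right) + E = 2 E^{2} + E = E + 2 E^{2}$)
$o{\left(w{\left(-4 \right)} \right)} \left(-31\right) \left(-12\right) = 24 \left(-4\right) \left(1 + 2 \cdot 24 \left(-4\right)\right) \left(-31\right) \left(-12\right) = - 96 \left(1 + 2 \left(-96\right)\right) \left(-31\right) \left(-12\right) = - 96 \left(1 - 192\right) \left(-31\right) \left(-12\right) = \left(-96\right) \left(-191\right) \left(-31\right) \left(-12\right) = 18336 \left(-31\right) \left(-12\right) = \left(-568416\right) \left(-12\right) = 6820992$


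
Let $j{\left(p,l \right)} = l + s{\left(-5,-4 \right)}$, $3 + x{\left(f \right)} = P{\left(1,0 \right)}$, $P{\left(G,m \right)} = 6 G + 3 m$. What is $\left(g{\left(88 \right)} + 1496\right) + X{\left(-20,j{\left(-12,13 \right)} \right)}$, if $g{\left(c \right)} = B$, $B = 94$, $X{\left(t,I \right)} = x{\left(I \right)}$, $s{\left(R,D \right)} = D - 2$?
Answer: $1593$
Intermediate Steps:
$s{\left(R,D \right)} = -2 + D$ ($s{\left(R,D \right)} = D - 2 = -2 + D$)
$P{\left(G,m \right)} = 3 m + 6 G$
$x{\left(f \right)} = 3$ ($x{\left(f \right)} = -3 + \left(3 \cdot 0 + 6 \cdot 1\right) = -3 + \left(0 + 6\right) = -3 + 6 = 3$)
$j{\left(p,l \right)} = -6 + l$ ($j{\left(p,l \right)} = l - 6 = -6 + l$)
$X{\left(t,I \right)} = 3$
$g{\left(c \right)} = 94$
$\left(g{\left(88 \right)} + 1496\right) + X{\left(-20,j{\left(-12,13 \right)} \right)} = \left(94 + 1496\right) + 3 = 1590 + 3 = 1593$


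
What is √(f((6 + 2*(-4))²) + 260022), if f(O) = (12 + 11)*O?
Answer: √260114 ≈ 510.01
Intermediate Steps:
f(O) = 23*O
√(f((6 + 2*(-4))²) + 260022) = √(23*(6 + 2*(-4))² + 260022) = √(23*(6 - 8)² + 260022) = √(23*(-2)² + 260022) = √(23*4 + 260022) = √(92 + 260022) = √260114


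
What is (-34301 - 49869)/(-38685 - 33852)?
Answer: 84170/72537 ≈ 1.1604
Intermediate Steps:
(-34301 - 49869)/(-38685 - 33852) = -84170/(-72537) = -84170*(-1/72537) = 84170/72537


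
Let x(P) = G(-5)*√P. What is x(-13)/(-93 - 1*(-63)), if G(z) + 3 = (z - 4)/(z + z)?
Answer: 7*I*√13/100 ≈ 0.25239*I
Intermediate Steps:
G(z) = -3 + (-4 + z)/(2*z) (G(z) = -3 + (z - 4)/(z + z) = -3 + (-4 + z)/((2*z)) = -3 + (-4 + z)*(1/(2*z)) = -3 + (-4 + z)/(2*z))
x(P) = -21*√P/10 (x(P) = (-5/2 - 2/(-5))*√P = (-5/2 - 2*(-⅕))*√P = (-5/2 + ⅖)*√P = -21*√P/10)
x(-13)/(-93 - 1*(-63)) = (-21*I*√13/10)/(-93 - 1*(-63)) = (-21*I*√13/10)/(-93 + 63) = -21*I*√13/10/(-30) = -21*I*√13/10*(-1/30) = 7*I*√13/100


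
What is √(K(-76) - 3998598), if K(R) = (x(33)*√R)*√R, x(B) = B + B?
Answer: 3*I*√444846 ≈ 2000.9*I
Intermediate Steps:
x(B) = 2*B
K(R) = 66*R (K(R) = ((2*33)*√R)*√R = (66*√R)*√R = 66*R)
√(K(-76) - 3998598) = √(66*(-76) - 3998598) = √(-5016 - 3998598) = √(-4003614) = 3*I*√444846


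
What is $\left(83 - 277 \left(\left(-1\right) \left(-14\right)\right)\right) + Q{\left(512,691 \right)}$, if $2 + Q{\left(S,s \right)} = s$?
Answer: $-3106$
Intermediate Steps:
$Q{\left(S,s \right)} = -2 + s$
$\left(83 - 277 \left(\left(-1\right) \left(-14\right)\right)\right) + Q{\left(512,691 \right)} = \left(83 - 277 \left(\left(-1\right) \left(-14\right)\right)\right) + \left(-2 + 691\right) = \left(83 - 3878\right) + 689 = -3795 + 689 = -3106$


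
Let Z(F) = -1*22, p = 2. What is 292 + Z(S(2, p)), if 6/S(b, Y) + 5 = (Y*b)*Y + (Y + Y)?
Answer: 270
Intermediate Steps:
S(b, Y) = 6/(-5 + 2*Y + b*Y²) (S(b, Y) = 6/(-5 + ((Y*b)*Y + (Y + Y))) = 6/(-5 + (b*Y² + 2*Y)) = 6/(-5 + (2*Y + b*Y²)) = 6/(-5 + 2*Y + b*Y²))
Z(F) = -22
292 + Z(S(2, p)) = 292 - 22 = 270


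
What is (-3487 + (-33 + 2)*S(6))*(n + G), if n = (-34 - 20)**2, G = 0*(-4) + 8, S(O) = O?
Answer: -10739852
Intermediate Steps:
G = 8 (G = 0 + 8 = 8)
n = 2916 (n = (-54)**2 = 2916)
(-3487 + (-33 + 2)*S(6))*(n + G) = (-3487 + (-33 + 2)*6)*(2916 + 8) = (-3487 - 31*6)*2924 = (-3487 - 186)*2924 = -3673*2924 = -10739852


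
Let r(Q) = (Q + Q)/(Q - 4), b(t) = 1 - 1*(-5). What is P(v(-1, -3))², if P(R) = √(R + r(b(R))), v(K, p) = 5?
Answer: 11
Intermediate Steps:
b(t) = 6 (b(t) = 1 + 5 = 6)
r(Q) = 2*Q/(-4 + Q) (r(Q) = (2*Q)/(-4 + Q) = 2*Q/(-4 + Q))
P(R) = √(6 + R) (P(R) = √(R + 2*6/(-4 + 6)) = √(R + 2*6/2) = √(R + 2*6*(½)) = √(R + 6) = √(6 + R))
P(v(-1, -3))² = (√(6 + 5))² = (√11)² = 11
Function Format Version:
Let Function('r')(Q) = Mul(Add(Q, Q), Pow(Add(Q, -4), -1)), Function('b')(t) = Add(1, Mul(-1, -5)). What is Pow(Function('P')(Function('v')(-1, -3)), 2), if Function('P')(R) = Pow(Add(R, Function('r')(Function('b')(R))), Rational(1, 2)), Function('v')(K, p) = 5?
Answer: 11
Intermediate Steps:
Function('b')(t) = 6 (Function('b')(t) = Add(1, 5) = 6)
Function('r')(Q) = Mul(2, Q, Pow(Add(-4, Q), -1)) (Function('r')(Q) = Mul(Mul(2, Q), Pow(Add(-4, Q), -1)) = Mul(2, Q, Pow(Add(-4, Q), -1)))
Function('P')(R) = Pow(Add(6, R), Rational(1, 2)) (Function('P')(R) = Pow(Add(R, Mul(2, 6, Pow(Add(-4, 6), -1))), Rational(1, 2)) = Pow(Add(R, Mul(2, 6, Pow(2, -1))), Rational(1, 2)) = Pow(Add(R, Mul(2, 6, Rational(1, 2))), Rational(1, 2)) = Pow(Add(R, 6), Rational(1, 2)) = Pow(Add(6, R), Rational(1, 2)))
Pow(Function('P')(Function('v')(-1, -3)), 2) = Pow(Pow(Add(6, 5), Rational(1, 2)), 2) = Pow(Pow(11, Rational(1, 2)), 2) = 11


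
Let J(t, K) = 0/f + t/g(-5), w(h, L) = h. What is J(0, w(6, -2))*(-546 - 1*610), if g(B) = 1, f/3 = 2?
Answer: 0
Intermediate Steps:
f = 6 (f = 3*2 = 6)
J(t, K) = t (J(t, K) = 0/6 + t/1 = 0*(⅙) + t*1 = 0 + t = t)
J(0, w(6, -2))*(-546 - 1*610) = 0*(-546 - 1*610) = 0*(-546 - 610) = 0*(-1156) = 0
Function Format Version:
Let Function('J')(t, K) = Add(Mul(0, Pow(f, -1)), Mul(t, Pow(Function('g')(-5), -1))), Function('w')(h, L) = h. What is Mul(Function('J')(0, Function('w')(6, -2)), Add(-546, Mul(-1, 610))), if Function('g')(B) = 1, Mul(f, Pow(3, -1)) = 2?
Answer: 0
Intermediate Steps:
f = 6 (f = Mul(3, 2) = 6)
Function('J')(t, K) = t (Function('J')(t, K) = Add(Mul(0, Pow(6, -1)), Mul(t, Pow(1, -1))) = Add(Mul(0, Rational(1, 6)), Mul(t, 1)) = Add(0, t) = t)
Mul(Function('J')(0, Function('w')(6, -2)), Add(-546, Mul(-1, 610))) = Mul(0, Add(-546, Mul(-1, 610))) = Mul(0, Add(-546, -610)) = Mul(0, -1156) = 0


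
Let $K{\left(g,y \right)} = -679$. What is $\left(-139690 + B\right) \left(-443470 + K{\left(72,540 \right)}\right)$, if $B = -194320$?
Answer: $148350207490$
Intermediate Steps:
$\left(-139690 + B\right) \left(-443470 + K{\left(72,540 \right)}\right) = \left(-139690 - 194320\right) \left(-443470 - 679\right) = \left(-334010\right) \left(-444149\right) = 148350207490$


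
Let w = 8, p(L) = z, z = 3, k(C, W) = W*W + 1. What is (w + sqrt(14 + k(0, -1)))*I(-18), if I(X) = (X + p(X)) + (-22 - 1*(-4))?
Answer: -396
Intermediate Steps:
k(C, W) = 1 + W**2 (k(C, W) = W**2 + 1 = 1 + W**2)
p(L) = 3
I(X) = -15 + X (I(X) = (X + 3) + (-22 - 1*(-4)) = (3 + X) + (-22 + 4) = (3 + X) - 18 = -15 + X)
(w + sqrt(14 + k(0, -1)))*I(-18) = (8 + sqrt(14 + (1 + (-1)**2)))*(-15 - 18) = (8 + sqrt(14 + (1 + 1)))*(-33) = (8 + sqrt(14 + 2))*(-33) = (8 + sqrt(16))*(-33) = (8 + 4)*(-33) = 12*(-33) = -396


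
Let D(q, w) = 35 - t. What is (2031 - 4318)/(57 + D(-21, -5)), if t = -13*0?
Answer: -2287/92 ≈ -24.859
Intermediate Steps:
t = 0
D(q, w) = 35 (D(q, w) = 35 - 1*0 = 35 + 0 = 35)
(2031 - 4318)/(57 + D(-21, -5)) = (2031 - 4318)/(57 + 35) = -2287/92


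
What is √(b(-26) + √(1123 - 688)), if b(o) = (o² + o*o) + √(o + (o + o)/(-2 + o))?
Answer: √(66248 + 49*√435 + 91*I*√7)/7 ≈ 37.052 + 0.066306*I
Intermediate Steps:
b(o) = √(o + 2*o/(-2 + o)) + 2*o² (b(o) = (o² + o²) + √(o + (2*o)/(-2 + o)) = 2*o² + √(o + 2*o/(-2 + o)) = √(o + 2*o/(-2 + o)) + 2*o²)
√(b(-26) + √(1123 - 688)) = √((√((-26)²/(-2 - 26)) + 2*(-26)²) + √(1123 - 688)) = √((√(676/(-28)) + 2*676) + √435) = √((√(676*(-1/28)) + 1352) + √435) = √((√(-169/7) + 1352) + √435) = √((13*I*√7/7 + 1352) + √435) = √((1352 + 13*I*√7/7) + √435) = √(1352 + √435 + 13*I*√7/7)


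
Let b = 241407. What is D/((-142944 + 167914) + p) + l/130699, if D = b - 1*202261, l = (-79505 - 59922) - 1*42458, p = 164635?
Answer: -29369962371/24781183895 ≈ -1.1852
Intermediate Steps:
l = -181885 (l = -139427 - 42458 = -181885)
D = 39146 (D = 241407 - 1*202261 = 241407 - 202261 = 39146)
D/((-142944 + 167914) + p) + l/130699 = 39146/((-142944 + 167914) + 164635) - 181885/130699 = 39146/(24970 + 164635) - 181885*1/130699 = 39146/189605 - 181885/130699 = -29369962371/24781183895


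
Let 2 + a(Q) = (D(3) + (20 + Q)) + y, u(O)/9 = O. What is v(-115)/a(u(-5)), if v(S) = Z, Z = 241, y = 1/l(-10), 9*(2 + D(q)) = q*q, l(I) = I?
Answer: -2410/281 ≈ -8.5765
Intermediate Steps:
u(O) = 9*O
D(q) = -2 + q²/9 (D(q) = -2 + (q*q)/9 = -2 + q²/9)
y = -⅒ (y = 1/(-10) = -⅒ ≈ -0.10000)
v(S) = 241
a(Q) = 169/10 + Q (a(Q) = -2 + (((-2 + (⅑)*3²) + (20 + Q)) - ⅒) = -2 + (((-2 + (⅑)*9) + (20 + Q)) - ⅒) = -2 + (((-2 + 1) + (20 + Q)) - ⅒) = -2 + ((-1 + (20 + Q)) - ⅒) = -2 + ((19 + Q) - ⅒) = -2 + (189/10 + Q) = 169/10 + Q)
v(-115)/a(u(-5)) = 241/(169/10 + 9*(-5)) = 241/(169/10 - 45) = 241/(-281/10) = 241*(-10/281) = -2410/281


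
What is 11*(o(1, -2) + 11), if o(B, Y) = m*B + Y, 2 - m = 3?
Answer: 88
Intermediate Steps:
m = -1 (m = 2 - 1*3 = 2 - 3 = -1)
o(B, Y) = Y - B (o(B, Y) = -B + Y = Y - B)
11*(o(1, -2) + 11) = 11*((-2 - 1*1) + 11) = 11*((-2 - 1) + 11) = 11*(-3 + 11) = 11*8 = 88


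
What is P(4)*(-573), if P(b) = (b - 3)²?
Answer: -573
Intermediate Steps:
P(b) = (-3 + b)²
P(4)*(-573) = (-3 + 4)²*(-573) = 1²*(-573) = 1*(-573) = -573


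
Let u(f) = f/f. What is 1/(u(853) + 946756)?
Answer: 1/946757 ≈ 1.0562e-6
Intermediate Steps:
u(f) = 1
1/(u(853) + 946756) = 1/(1 + 946756) = 1/946757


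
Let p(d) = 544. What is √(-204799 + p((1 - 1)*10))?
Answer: 3*I*√22695 ≈ 451.95*I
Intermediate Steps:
√(-204799 + p((1 - 1)*10)) = √(-204799 + 544) = √(-204255) = 3*I*√22695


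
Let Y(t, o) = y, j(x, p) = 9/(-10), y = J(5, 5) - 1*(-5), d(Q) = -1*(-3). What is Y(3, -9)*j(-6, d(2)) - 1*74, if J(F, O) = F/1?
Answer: -83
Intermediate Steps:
J(F, O) = F (J(F, O) = F*1 = F)
d(Q) = 3
y = 10 (y = 5 - 1*(-5) = 5 + 5 = 10)
j(x, p) = -9/10 (j(x, p) = 9*(-1/10) = -9/10)
Y(t, o) = 10
Y(3, -9)*j(-6, d(2)) - 1*74 = 10*(-9/10) - 1*74 = -9 - 74 = -83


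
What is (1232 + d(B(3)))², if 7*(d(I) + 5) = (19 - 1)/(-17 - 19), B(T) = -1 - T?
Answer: 295049329/196 ≈ 1.5054e+6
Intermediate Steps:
d(I) = -71/14 (d(I) = -5 + ((19 - 1)/(-17 - 19))/7 = -5 + (18/(-36))/7 = -5 + (18*(-1/36))/7 = -5 + (⅐)*(-½) = -5 - 1/14 = -71/14)
(1232 + d(B(3)))² = (1232 - 71/14)² = (17177/14)² = 295049329/196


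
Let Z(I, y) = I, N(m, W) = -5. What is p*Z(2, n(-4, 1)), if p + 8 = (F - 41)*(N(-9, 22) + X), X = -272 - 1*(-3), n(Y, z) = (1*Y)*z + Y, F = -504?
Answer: 298644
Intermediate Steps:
n(Y, z) = Y + Y*z (n(Y, z) = Y*z + Y = Y + Y*z)
X = -269 (X = -272 + 3 = -269)
p = 149322 (p = -8 + (-504 - 41)*(-5 - 269) = -8 - 545*(-274) = -8 + 149330 = 149322)
p*Z(2, n(-4, 1)) = 149322*2 = 298644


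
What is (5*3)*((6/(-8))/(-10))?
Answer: 9/8 ≈ 1.1250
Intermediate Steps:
(5*3)*((6/(-8))/(-10)) = 15*((6*(-⅛))*(-⅒)) = 15*(-¾*(-⅒)) = 15*(3/40) = 9/8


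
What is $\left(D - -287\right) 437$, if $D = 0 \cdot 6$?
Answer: $125419$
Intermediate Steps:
$D = 0$
$\left(D - -287\right) 437 = \left(0 - -287\right) 437 = \left(0 + 287\right) 437 = 287 \cdot 437 = 125419$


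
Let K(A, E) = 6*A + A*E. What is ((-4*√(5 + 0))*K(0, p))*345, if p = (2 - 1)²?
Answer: 0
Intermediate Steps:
p = 1 (p = 1² = 1)
((-4*√(5 + 0))*K(0, p))*345 = ((-4*√(5 + 0))*(0*(6 + 1)))*345 = ((-4*√5)*(0*7))*345 = (-4*√5*0)*345 = 0*345 = 0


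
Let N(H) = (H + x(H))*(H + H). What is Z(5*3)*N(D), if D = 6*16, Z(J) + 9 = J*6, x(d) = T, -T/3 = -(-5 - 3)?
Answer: 1119744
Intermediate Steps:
T = -24 (T = -(-3)*(-5 - 3) = -(-3)*(-8) = -3*8 = -24)
x(d) = -24
Z(J) = -9 + 6*J (Z(J) = -9 + J*6 = -9 + 6*J)
D = 96
N(H) = 2*H*(-24 + H) (N(H) = (H - 24)*(H + H) = (-24 + H)*(2*H) = 2*H*(-24 + H))
Z(5*3)*N(D) = (-9 + 6*(5*3))*(2*96*(-24 + 96)) = (-9 + 6*15)*(2*96*72) = (-9 + 90)*13824 = 81*13824 = 1119744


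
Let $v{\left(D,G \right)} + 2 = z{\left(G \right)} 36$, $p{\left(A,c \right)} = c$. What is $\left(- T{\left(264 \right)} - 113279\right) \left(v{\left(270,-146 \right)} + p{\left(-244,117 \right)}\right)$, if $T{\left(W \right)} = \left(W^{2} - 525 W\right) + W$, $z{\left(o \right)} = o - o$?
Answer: $-5133485$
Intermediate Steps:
$z{\left(o \right)} = 0$
$v{\left(D,G \right)} = -2$ ($v{\left(D,G \right)} = -2 + 0 \cdot 36 = -2 + 0 = -2$)
$T{\left(W \right)} = W^{2} - 524 W$
$\left(- T{\left(264 \right)} - 113279\right) \left(v{\left(270,-146 \right)} + p{\left(-244,117 \right)}\right) = \left(- 264 \left(-524 + 264\right) - 113279\right) \left(-2 + 117\right) = \left(- 264 \left(-260\right) - 113279\right) 115 = \left(\left(-1\right) \left(-68640\right) - 113279\right) 115 = \left(68640 - 113279\right) 115 = \left(-44639\right) 115 = -5133485$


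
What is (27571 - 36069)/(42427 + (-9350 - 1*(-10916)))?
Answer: -8498/43993 ≈ -0.19317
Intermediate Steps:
(27571 - 36069)/(42427 + (-9350 - 1*(-10916))) = -8498/(42427 + (-9350 + 10916)) = -8498/(42427 + 1566) = -8498/43993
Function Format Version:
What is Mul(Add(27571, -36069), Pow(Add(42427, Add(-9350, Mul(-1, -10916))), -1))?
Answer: Rational(-8498, 43993) ≈ -0.19317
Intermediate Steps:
Mul(Add(27571, -36069), Pow(Add(42427, Add(-9350, Mul(-1, -10916))), -1)) = Mul(-8498, Pow(Add(42427, Add(-9350, 10916)), -1)) = Mul(-8498, Pow(Add(42427, 1566), -1)) = Mul(-8498, Pow(43993, -1)) = Mul(-8498, Rational(1, 43993)) = Rational(-8498, 43993)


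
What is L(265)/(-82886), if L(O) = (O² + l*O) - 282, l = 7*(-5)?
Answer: -30334/41443 ≈ -0.73195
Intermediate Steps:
l = -35
L(O) = -282 + O² - 35*O (L(O) = (O² - 35*O) - 282 = -282 + O² - 35*O)
L(265)/(-82886) = (-282 + 265² - 35*265)/(-82886) = (-282 + 70225 - 9275)*(-1/82886) = 60668*(-1/82886) = -30334/41443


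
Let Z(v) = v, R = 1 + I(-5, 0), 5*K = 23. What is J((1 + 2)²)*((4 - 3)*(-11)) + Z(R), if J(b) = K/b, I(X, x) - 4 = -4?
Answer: -208/45 ≈ -4.6222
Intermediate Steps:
I(X, x) = 0 (I(X, x) = 4 - 4 = 0)
K = 23/5 (K = (⅕)*23 = 23/5 ≈ 4.6000)
R = 1 (R = 1 + 0 = 1)
J(b) = 23/(5*b)
J((1 + 2)²)*((4 - 3)*(-11)) + Z(R) = (23/(5*((1 + 2)²)))*((4 - 3)*(-11)) + 1 = (23/(5*(3²)))*(1*(-11)) + 1 = ((23/5)/9)*(-11) + 1 = ((23/5)*(⅑))*(-11) + 1 = (23/45)*(-11) + 1 = -253/45 + 1 = -208/45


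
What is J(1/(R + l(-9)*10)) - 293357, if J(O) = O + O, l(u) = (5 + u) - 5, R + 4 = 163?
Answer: -20241631/69 ≈ -2.9336e+5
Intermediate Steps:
R = 159 (R = -4 + 163 = 159)
l(u) = u
J(O) = 2*O
J(1/(R + l(-9)*10)) - 293357 = 2/(159 - 9*10) - 293357 = 2/(159 - 90) - 293357 = 2/69 - 293357 = -20241631/69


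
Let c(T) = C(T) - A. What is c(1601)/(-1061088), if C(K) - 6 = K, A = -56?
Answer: -1663/1061088 ≈ -0.0015673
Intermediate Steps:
C(K) = 6 + K
c(T) = 62 + T (c(T) = (6 + T) - 1*(-56) = (6 + T) + 56 = 62 + T)
c(1601)/(-1061088) = (62 + 1601)/(-1061088) = 1663*(-1/1061088) = -1663/1061088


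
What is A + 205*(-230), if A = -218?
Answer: -47368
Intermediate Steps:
A + 205*(-230) = -218 + 205*(-230) = -218 - 47150 = -47368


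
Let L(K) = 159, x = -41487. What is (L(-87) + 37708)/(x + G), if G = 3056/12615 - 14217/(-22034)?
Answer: -10525470044970/11531434615811 ≈ -0.91276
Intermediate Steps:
G = 246683359/277958910 (G = 3056*(1/12615) - 14217*(-1/22034) = 3056/12615 + 14217/22034 = 246683359/277958910 ≈ 0.88748)
(L(-87) + 37708)/(x + G) = (159 + 37708)/(-41487 + 246683359/277958910) = 37867/(-11531434615811/277958910) = 37867*(-277958910/11531434615811) = -10525470044970/11531434615811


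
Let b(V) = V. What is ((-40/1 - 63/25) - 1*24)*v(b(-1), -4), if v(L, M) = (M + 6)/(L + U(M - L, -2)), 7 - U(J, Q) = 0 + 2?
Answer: -1663/50 ≈ -33.260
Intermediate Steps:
U(J, Q) = 5 (U(J, Q) = 7 - (0 + 2) = 7 - 1*2 = 7 - 2 = 5)
v(L, M) = (6 + M)/(5 + L) (v(L, M) = (M + 6)/(L + 5) = (6 + M)/(5 + L))
((-40/1 - 63/25) - 1*24)*v(b(-1), -4) = ((-40/1 - 63/25) - 1*24)*((6 - 4)/(5 - 1)) = ((-40*1 - 63*1/25) - 24)*(2/4) = ((-40 - 63/25) - 24)*((¼)*2) = (-1063/25 - 24)*(½) = -1663/25*½ = -1663/50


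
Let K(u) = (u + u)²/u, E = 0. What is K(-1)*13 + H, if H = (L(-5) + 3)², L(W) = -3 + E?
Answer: -52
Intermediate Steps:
L(W) = -3 (L(W) = -3 + 0 = -3)
H = 0 (H = (-3 + 3)² = 0² = 0)
K(u) = 4*u (K(u) = (2*u)²/u = (4*u²)/u = 4*u)
K(-1)*13 + H = (4*(-1))*13 + 0 = -4*13 + 0 = -52 + 0 = -52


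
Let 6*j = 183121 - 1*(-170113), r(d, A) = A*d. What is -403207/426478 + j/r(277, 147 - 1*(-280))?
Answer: -9678499619/21618596298 ≈ -0.44769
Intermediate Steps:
j = 176617/3 (j = (183121 - 1*(-170113))/6 = (183121 + 170113)/6 = (⅙)*353234 = 176617/3 ≈ 58872.)
-403207/426478 + j/r(277, 147 - 1*(-280)) = -403207/426478 + 176617/(3*(((147 - 1*(-280))*277))) = -403207*1/426478 + 176617/(3*(((147 + 280)*277))) = -403207/426478 + 176617/(3*((427*277))) = -403207/426478 + (176617/3)/118279 = -403207/426478 + (176617/3)*(1/118279) = -403207/426478 + 25231/50691 = -9678499619/21618596298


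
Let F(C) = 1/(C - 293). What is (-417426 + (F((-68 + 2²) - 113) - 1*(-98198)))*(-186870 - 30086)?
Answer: 16275731150958/235 ≈ 6.9258e+10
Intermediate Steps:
F(C) = 1/(-293 + C)
(-417426 + (F((-68 + 2²) - 113) - 1*(-98198)))*(-186870 - 30086) = (-417426 + (1/(-293 + ((-68 + 2²) - 113)) - 1*(-98198)))*(-186870 - 30086) = (-417426 + (1/(-293 + ((-68 + 4) - 113)) + 98198))*(-216956) = (-417426 + (1/(-293 + (-64 - 113)) + 98198))*(-216956) = (-417426 + (1/(-293 - 177) + 98198))*(-216956) = (-417426 + (1/(-470) + 98198))*(-216956) = (-417426 + (-1/470 + 98198))*(-216956) = (-417426 + 46153059/470)*(-216956) = -150037161/470*(-216956) = 16275731150958/235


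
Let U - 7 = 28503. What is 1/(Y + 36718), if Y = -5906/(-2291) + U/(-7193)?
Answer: 16479163/605059072482 ≈ 2.7236e-5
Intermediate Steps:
U = 28510 (U = 7 + 28503 = 28510)
Y = -22834552/16479163 (Y = -5906/(-2291) + 28510/(-7193) = -5906*(-1/2291) + 28510*(-1/7193) = 5906/2291 - 28510/7193 = -22834552/16479163 ≈ -1.3857)
1/(Y + 36718) = 1/(-22834552/16479163 + 36718) = 1/(605059072482/16479163) = 16479163/605059072482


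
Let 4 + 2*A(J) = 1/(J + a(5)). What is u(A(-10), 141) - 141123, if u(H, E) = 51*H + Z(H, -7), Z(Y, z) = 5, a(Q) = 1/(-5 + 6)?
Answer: -847337/6 ≈ -1.4122e+5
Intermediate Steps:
a(Q) = 1 (a(Q) = 1/1 = 1)
A(J) = -2 + 1/(2*(1 + J)) (A(J) = -2 + 1/(2*(J + 1)) = -2 + 1/(2*(1 + J)))
u(H, E) = 5 + 51*H (u(H, E) = 51*H + 5 = 5 + 51*H)
u(A(-10), 141) - 141123 = (5 + 51*((-3 - 4*(-10))/(2*(1 - 10)))) - 141123 = (5 + 51*((1/2)*(-3 + 40)/(-9))) - 141123 = (5 + 51*((1/2)*(-1/9)*37)) - 141123 = (5 + 51*(-37/18)) - 141123 = (5 - 629/6) - 141123 = -599/6 - 141123 = -847337/6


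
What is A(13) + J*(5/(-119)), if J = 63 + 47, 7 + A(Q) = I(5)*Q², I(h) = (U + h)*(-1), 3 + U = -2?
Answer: -1383/119 ≈ -11.622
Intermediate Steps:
U = -5 (U = -3 - 2 = -5)
I(h) = 5 - h (I(h) = (-5 + h)*(-1) = 5 - h)
A(Q) = -7 (A(Q) = -7 + (5 - 1*5)*Q² = -7 + (5 - 5)*Q² = -7 + 0*Q² = -7 + 0 = -7)
J = 110
A(13) + J*(5/(-119)) = -7 + 110*(5/(-119)) = -7 + 110*(5*(-1/119)) = -7 + 110*(-5/119) = -7 - 550/119 = -1383/119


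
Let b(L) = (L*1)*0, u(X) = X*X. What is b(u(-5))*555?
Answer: 0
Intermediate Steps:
u(X) = X²
b(L) = 0 (b(L) = L*0 = 0)
b(u(-5))*555 = 0*555 = 0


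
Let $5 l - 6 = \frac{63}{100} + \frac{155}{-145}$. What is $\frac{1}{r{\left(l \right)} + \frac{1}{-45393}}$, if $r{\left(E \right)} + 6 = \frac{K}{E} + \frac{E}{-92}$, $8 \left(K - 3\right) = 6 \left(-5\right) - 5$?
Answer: $- \frac{976558583274000}{7078479428982697} \approx -0.13796$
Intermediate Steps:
$K = - \frac{11}{8}$ ($K = 3 + \frac{6 \left(-5\right) - 5}{8} = 3 + \frac{-30 - 5}{8} = 3 + \frac{1}{8} \left(-35\right) = 3 - \frac{35}{8} = - \frac{11}{8} \approx -1.375$)
$l = \frac{16127}{14500}$ ($l = \frac{6}{5} + \frac{\frac{63}{100} + \frac{155}{-145}}{5} = \frac{6}{5} + \frac{63 \cdot \frac{1}{100} + 155 \left(- \frac{1}{145}\right)}{5} = \frac{6}{5} + \frac{\frac{63}{100} - \frac{31}{29}}{5} = \frac{6}{5} + \frac{1}{5} \left(- \frac{1273}{2900}\right) = \frac{6}{5} - \frac{1273}{14500} = \frac{16127}{14500} \approx 1.1122$)
$r{\left(E \right)} = -6 - \frac{11}{8 E} - \frac{E}{92}$ ($r{\left(E \right)} = -6 + \left(- \frac{11}{8 E} + \frac{E}{-92}\right) = -6 + \left(- \frac{11}{8 E} + E \left(- \frac{1}{92}\right)\right) = -6 - \left(\frac{E}{92} + \frac{11}{8 E}\right) = -6 - \frac{11}{8 E} - \frac{E}{92}$)
$\frac{1}{r{\left(l \right)} + \frac{1}{-45393}} = \frac{1}{\left(-6 - \frac{11}{8 \cdot \frac{16127}{14500}} - \frac{16127}{1334000}\right) + \frac{1}{-45393}} = \frac{1}{\left(-6 - \frac{39875}{32254} - \frac{16127}{1334000}\right) - \frac{1}{45393}} = \frac{1}{- \frac{155937213129}{21513418000} - \frac{1}{45393}} = \frac{1}{- \frac{7078479428982697}{976558583274000}} = - \frac{976558583274000}{7078479428982697}$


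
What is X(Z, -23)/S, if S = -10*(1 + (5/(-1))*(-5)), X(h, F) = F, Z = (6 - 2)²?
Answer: 23/260 ≈ 0.088462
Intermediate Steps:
Z = 16 (Z = 4² = 16)
S = -260 (S = -10*(1 + (5*(-1))*(-5)) = -10*(1 - 5*(-5)) = -10*(1 + 25) = -10*26 = -260)
X(Z, -23)/S = -23/(-260) = -23*(-1/260) = 23/260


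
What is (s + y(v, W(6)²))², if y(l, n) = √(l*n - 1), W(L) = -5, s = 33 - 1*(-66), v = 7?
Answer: (99 + √174)² ≈ 12587.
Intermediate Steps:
s = 99 (s = 33 + 66 = 99)
y(l, n) = √(-1 + l*n)
(s + y(v, W(6)²))² = (99 + √(-1 + 7*(-5)²))² = (99 + √(-1 + 7*25))² = (99 + √(-1 + 175))² = (99 + √174)²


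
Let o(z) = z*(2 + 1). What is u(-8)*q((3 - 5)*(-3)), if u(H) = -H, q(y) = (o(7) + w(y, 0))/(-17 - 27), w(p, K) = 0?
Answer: -42/11 ≈ -3.8182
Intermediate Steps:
o(z) = 3*z (o(z) = z*3 = 3*z)
q(y) = -21/44 (q(y) = (3*7 + 0)/(-17 - 27) = (21 + 0)/(-44) = 21*(-1/44) = -21/44)
u(-8)*q((3 - 5)*(-3)) = -1*(-8)*(-21/44) = 8*(-21/44) = -42/11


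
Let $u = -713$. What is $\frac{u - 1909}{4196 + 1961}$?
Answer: $- \frac{2622}{6157} \approx -0.42586$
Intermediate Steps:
$\frac{u - 1909}{4196 + 1961} = \frac{-713 - 1909}{4196 + 1961} = - \frac{2622}{6157}$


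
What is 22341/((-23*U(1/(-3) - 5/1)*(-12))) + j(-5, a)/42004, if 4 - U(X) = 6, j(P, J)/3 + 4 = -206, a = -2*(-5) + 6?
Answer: -78229927/1932184 ≈ -40.488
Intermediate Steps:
a = 16 (a = 10 + 6 = 16)
j(P, J) = -630 (j(P, J) = -12 + 3*(-206) = -12 - 618 = -630)
U(X) = -2 (U(X) = 4 - 1*6 = 4 - 6 = -2)
22341/((-23*U(1/(-3) - 5/1)*(-12))) + j(-5, a)/42004 = 22341/((-23*(-2)*(-12))) - 630/42004 = 22341/((46*(-12))) - 630*1/42004 = 22341/(-552) - 315/21002 = 22341*(-1/552) - 315/21002 = -7447/184 - 315/21002 = -78229927/1932184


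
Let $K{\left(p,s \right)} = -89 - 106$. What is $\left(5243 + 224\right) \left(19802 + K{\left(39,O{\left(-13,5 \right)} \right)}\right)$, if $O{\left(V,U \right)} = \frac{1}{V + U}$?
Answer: $107191469$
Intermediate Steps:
$O{\left(V,U \right)} = \frac{1}{U + V}$
$K{\left(p,s \right)} = -195$ ($K{\left(p,s \right)} = -89 - 106 = -195$)
$\left(5243 + 224\right) \left(19802 + K{\left(39,O{\left(-13,5 \right)} \right)}\right) = \left(5243 + 224\right) \left(19802 - 195\right) = 5467 \cdot 19607 = 107191469$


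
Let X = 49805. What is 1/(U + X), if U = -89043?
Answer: -1/39238 ≈ -2.5485e-5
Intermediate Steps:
1/(U + X) = 1/(-89043 + 49805) = 1/(-39238) = -1/39238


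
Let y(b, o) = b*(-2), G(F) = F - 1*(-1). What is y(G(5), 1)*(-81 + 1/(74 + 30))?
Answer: 25269/26 ≈ 971.88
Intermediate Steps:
G(F) = 1 + F (G(F) = F + 1 = 1 + F)
y(b, o) = -2*b
y(G(5), 1)*(-81 + 1/(74 + 30)) = (-2*(1 + 5))*(-81 + 1/(74 + 30)) = (-2*6)*(-81 + 1/104) = -12*(-81 + 1/104) = -12*(-8423/104) = 25269/26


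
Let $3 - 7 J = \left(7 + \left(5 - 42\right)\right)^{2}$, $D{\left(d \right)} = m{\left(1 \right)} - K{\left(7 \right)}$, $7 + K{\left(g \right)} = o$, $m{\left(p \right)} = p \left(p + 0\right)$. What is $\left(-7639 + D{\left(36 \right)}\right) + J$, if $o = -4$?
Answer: $- \frac{54286}{7} \approx -7755.1$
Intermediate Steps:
$m{\left(p \right)} = p^{2}$ ($m{\left(p \right)} = p p = p^{2}$)
$K{\left(g \right)} = -11$ ($K{\left(g \right)} = -7 - 4 = -11$)
$D{\left(d \right)} = 12$ ($D{\left(d \right)} = 1^{2} - -11 = 1 + 11 = 12$)
$J = - \frac{897}{7}$ ($J = \frac{3}{7} - \frac{\left(7 + \left(5 - 42\right)\right)^{2}}{7} = \frac{3}{7} - \frac{\left(7 - 37\right)^{2}}{7} = \frac{3}{7} - \frac{\left(-30\right)^{2}}{7} = \frac{3}{7} - \frac{900}{7} = - \frac{897}{7} \approx -128.14$)
$\left(-7639 + D{\left(36 \right)}\right) + J = \left(-7639 + 12\right) - \frac{897}{7} = -7627 - \frac{897}{7} = - \frac{54286}{7}$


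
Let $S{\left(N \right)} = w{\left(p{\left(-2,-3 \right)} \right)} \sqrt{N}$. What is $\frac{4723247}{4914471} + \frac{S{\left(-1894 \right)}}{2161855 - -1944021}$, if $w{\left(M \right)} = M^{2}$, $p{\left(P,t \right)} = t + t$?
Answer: $\frac{4723247}{4914471} + \frac{9 i \sqrt{1894}}{1026469} \approx 0.96109 + 0.00038158 i$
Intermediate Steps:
$p{\left(P,t \right)} = 2 t$
$S{\left(N \right)} = 36 \sqrt{N}$ ($S{\left(N \right)} = \left(2 \left(-3\right)\right)^{2} \sqrt{N} = \left(-6\right)^{2} \sqrt{N} = 36 \sqrt{N}$)
$\frac{4723247}{4914471} + \frac{S{\left(-1894 \right)}}{2161855 - -1944021} = \frac{4723247}{4914471} + \frac{36 \sqrt{-1894}}{2161855 - -1944021} = 4723247 \cdot \frac{1}{4914471} + \frac{36 i \sqrt{1894}}{2161855 + 1944021} = \frac{4723247}{4914471} + \frac{36 i \sqrt{1894}}{4105876} = \frac{4723247}{4914471} + 36 i \sqrt{1894} \cdot \frac{1}{4105876} = \frac{4723247}{4914471} + \frac{9 i \sqrt{1894}}{1026469}$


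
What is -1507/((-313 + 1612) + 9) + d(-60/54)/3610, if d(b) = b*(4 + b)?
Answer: -14700065/12749076 ≈ -1.1530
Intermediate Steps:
-1507/((-313 + 1612) + 9) + d(-60/54)/3610 = -1507/((-313 + 1612) + 9) + ((-60/54)*(4 - 60/54))/3610 = -1507/(1299 + 9) + ((-60*1/54)*(4 - 60*1/54))*(1/3610) = -1507/1308 - 10*(4 - 10/9)/9*(1/3610) = -1507*1/1308 - 10/9*26/9*(1/3610) = -1507/1308 - 260/81*1/3610 = -1507/1308 - 26/29241 = -14700065/12749076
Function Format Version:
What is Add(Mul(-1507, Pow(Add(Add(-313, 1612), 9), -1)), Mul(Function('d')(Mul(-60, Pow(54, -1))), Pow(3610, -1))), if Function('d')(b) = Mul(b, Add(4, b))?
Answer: Rational(-14700065, 12749076) ≈ -1.1530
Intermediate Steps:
Add(Mul(-1507, Pow(Add(Add(-313, 1612), 9), -1)), Mul(Function('d')(Mul(-60, Pow(54, -1))), Pow(3610, -1))) = Add(Mul(-1507, Pow(Add(Add(-313, 1612), 9), -1)), Mul(Mul(Mul(-60, Pow(54, -1)), Add(4, Mul(-60, Pow(54, -1)))), Pow(3610, -1))) = Add(Mul(-1507, Pow(Add(1299, 9), -1)), Mul(Mul(Mul(-60, Rational(1, 54)), Add(4, Mul(-60, Rational(1, 54)))), Rational(1, 3610))) = Add(Mul(-1507, Pow(1308, -1)), Mul(Mul(Rational(-10, 9), Add(4, Rational(-10, 9))), Rational(1, 3610))) = Add(Mul(-1507, Rational(1, 1308)), Mul(Mul(Rational(-10, 9), Rational(26, 9)), Rational(1, 3610))) = Add(Rational(-1507, 1308), Mul(Rational(-260, 81), Rational(1, 3610))) = Add(Rational(-1507, 1308), Rational(-26, 29241)) = Rational(-14700065, 12749076)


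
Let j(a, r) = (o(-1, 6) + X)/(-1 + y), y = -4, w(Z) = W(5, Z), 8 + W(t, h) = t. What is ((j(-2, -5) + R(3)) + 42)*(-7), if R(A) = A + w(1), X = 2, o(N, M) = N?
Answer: -1463/5 ≈ -292.60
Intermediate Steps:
W(t, h) = -8 + t
w(Z) = -3 (w(Z) = -8 + 5 = -3)
R(A) = -3 + A (R(A) = A - 3 = -3 + A)
j(a, r) = -⅕ (j(a, r) = (-1 + 2)/(-1 - 4) = 1/(-5) = 1*(-⅕) = -⅕)
((j(-2, -5) + R(3)) + 42)*(-7) = ((-⅕ + (-3 + 3)) + 42)*(-7) = ((-⅕ + 0) + 42)*(-7) = (-⅕ + 42)*(-7) = (209/5)*(-7) = -1463/5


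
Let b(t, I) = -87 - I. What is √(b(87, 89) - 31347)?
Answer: I*√31523 ≈ 177.55*I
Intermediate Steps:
√(b(87, 89) - 31347) = √((-87 - 1*89) - 31347) = √((-87 - 89) - 31347) = √(-176 - 31347) = √(-31523) = I*√31523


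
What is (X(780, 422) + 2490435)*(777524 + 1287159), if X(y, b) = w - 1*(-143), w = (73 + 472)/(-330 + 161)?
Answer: 869039810342571/169 ≈ 5.1423e+12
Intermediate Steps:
w = -545/169 (w = 545/(-169) = 545*(-1/169) = -545/169 ≈ -3.2249)
X(y, b) = 23622/169 (X(y, b) = -545/169 - 1*(-143) = -545/169 + 143 = 23622/169)
(X(780, 422) + 2490435)*(777524 + 1287159) = (23622/169 + 2490435)*(777524 + 1287159) = (420907137/169)*2064683 = 869039810342571/169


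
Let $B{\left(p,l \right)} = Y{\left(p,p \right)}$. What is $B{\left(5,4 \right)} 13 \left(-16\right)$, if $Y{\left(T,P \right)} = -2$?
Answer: $416$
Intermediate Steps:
$B{\left(p,l \right)} = -2$
$B{\left(5,4 \right)} 13 \left(-16\right) = \left(-2\right) 13 \left(-16\right) = \left(-26\right) \left(-16\right) = 416$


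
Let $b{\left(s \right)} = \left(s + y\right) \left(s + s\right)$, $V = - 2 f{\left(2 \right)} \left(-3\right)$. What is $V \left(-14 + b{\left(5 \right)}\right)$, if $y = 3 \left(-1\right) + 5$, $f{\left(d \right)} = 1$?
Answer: $336$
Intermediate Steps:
$y = 2$ ($y = -3 + 5 = 2$)
$V = 6$ ($V = \left(-2\right) 1 \left(-3\right) = \left(-2\right) \left(-3\right) = 6$)
$b{\left(s \right)} = 2 s \left(2 + s\right)$ ($b{\left(s \right)} = \left(s + 2\right) \left(s + s\right) = \left(2 + s\right) 2 s = 2 s \left(2 + s\right)$)
$V \left(-14 + b{\left(5 \right)}\right) = 6 \left(-14 + 2 \cdot 5 \left(2 + 5\right)\right) = 6 \left(-14 + 2 \cdot 5 \cdot 7\right) = 6 \left(-14 + 70\right) = 6 \cdot 56 = 336$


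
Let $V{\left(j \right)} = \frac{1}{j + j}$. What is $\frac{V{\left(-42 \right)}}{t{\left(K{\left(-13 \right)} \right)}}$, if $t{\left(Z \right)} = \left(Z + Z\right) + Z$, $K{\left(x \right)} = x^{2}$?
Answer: $- \frac{1}{42588} \approx -2.3481 \cdot 10^{-5}$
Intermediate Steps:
$t{\left(Z \right)} = 3 Z$ ($t{\left(Z \right)} = 2 Z + Z = 3 Z$)
$V{\left(j \right)} = \frac{1}{2 j}$
$\frac{V{\left(-42 \right)}}{t{\left(K{\left(-13 \right)} \right)}} = \frac{\frac{1}{2} \frac{1}{-42}}{3 \left(-13\right)^{2}} = \frac{\frac{1}{2} \left(- \frac{1}{42}\right)}{3 \cdot 169} = - \frac{1}{84 \cdot 507} = \left(- \frac{1}{84}\right) \frac{1}{507} = - \frac{1}{42588}$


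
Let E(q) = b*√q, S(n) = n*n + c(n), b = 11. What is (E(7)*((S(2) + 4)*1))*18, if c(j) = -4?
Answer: 792*√7 ≈ 2095.4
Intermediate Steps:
S(n) = -4 + n² (S(n) = n*n - 4 = n² - 4 = -4 + n²)
E(q) = 11*√q
(E(7)*((S(2) + 4)*1))*18 = ((11*√7)*(((-4 + 2²) + 4)*1))*18 = ((11*√7)*(((-4 + 4) + 4)*1))*18 = ((11*√7)*((0 + 4)*1))*18 = ((11*√7)*(4*1))*18 = ((11*√7)*4)*18 = (44*√7)*18 = 792*√7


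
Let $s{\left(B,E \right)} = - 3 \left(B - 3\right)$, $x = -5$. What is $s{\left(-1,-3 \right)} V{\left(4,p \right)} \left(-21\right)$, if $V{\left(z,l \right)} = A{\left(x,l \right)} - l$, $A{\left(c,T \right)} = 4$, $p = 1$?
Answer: $-756$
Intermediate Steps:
$s{\left(B,E \right)} = 9 - 3 B$ ($s{\left(B,E \right)} = - 3 \left(-3 + B\right) = 9 - 3 B$)
$V{\left(z,l \right)} = 4 - l$
$s{\left(-1,-3 \right)} V{\left(4,p \right)} \left(-21\right) = \left(9 - -3\right) \left(4 - 1\right) \left(-21\right) = \left(9 + 3\right) \left(4 - 1\right) \left(-21\right) = 12 \cdot 3 \left(-21\right) = 36 \left(-21\right) = -756$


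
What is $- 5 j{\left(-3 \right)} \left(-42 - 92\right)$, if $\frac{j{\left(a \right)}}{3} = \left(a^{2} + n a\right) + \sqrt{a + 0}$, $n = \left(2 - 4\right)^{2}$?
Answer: $-6030 + 2010 i \sqrt{3} \approx -6030.0 + 3481.4 i$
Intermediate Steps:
$n = 4$ ($n = \left(-2\right)^{2} = 4$)
$j{\left(a \right)} = 3 \sqrt{a} + 3 a^{2} + 12 a$ ($j{\left(a \right)} = 3 \left(\left(a^{2} + 4 a\right) + \sqrt{a + 0}\right) = 3 \left(\left(a^{2} + 4 a\right) + \sqrt{a}\right) = 3 \left(\sqrt{a} + a^{2} + 4 a\right) = 3 \sqrt{a} + 3 a^{2} + 12 a$)
$- 5 j{\left(-3 \right)} \left(-42 - 92\right) = - 5 \left(3 \sqrt{-3} + 3 \left(-3\right)^{2} + 12 \left(-3\right)\right) \left(-42 - 92\right) = - 5 \left(3 i \sqrt{3} + 3 \cdot 9 - 36\right) \left(-134\right) = - 5 \left(3 i \sqrt{3} + 27 - 36\right) \left(-134\right) = - 5 \left(-9 + 3 i \sqrt{3}\right) \left(-134\right) = \left(45 - 15 i \sqrt{3}\right) \left(-134\right) = -6030 + 2010 i \sqrt{3}$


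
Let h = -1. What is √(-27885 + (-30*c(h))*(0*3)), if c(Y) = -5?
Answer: 13*I*√165 ≈ 166.99*I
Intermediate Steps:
√(-27885 + (-30*c(h))*(0*3)) = √(-27885 + (-30*(-5))*(0*3)) = √(-27885 + 150*0) = √(-27885 + 0) = √(-27885) = 13*I*√165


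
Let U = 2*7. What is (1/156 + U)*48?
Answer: 8740/13 ≈ 672.31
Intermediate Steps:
U = 14
(1/156 + U)*48 = (1/156 + 14)*48 = (2185/156)*48 = 8740/13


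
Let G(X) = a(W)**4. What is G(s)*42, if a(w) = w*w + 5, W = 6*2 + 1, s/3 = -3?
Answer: 38498719392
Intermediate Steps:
s = -9 (s = 3*(-3) = -9)
W = 13 (W = 12 + 1 = 13)
a(w) = 5 + w**2 (a(w) = w**2 + 5 = 5 + w**2)
G(X) = 916636176 (G(X) = (5 + 13**2)**4 = (5 + 169)**4 = 174**4 = 916636176)
G(s)*42 = 916636176*42 = 38498719392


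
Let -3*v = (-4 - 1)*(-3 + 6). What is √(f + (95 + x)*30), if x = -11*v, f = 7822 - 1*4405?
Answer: 9*√57 ≈ 67.948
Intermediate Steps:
v = 5 (v = -(-4 - 1)*(-3 + 6)/3 = -(-5)*3/3 = -⅓*(-15) = 5)
f = 3417 (f = 7822 - 4405 = 3417)
x = -55 (x = -11*5 = -55)
√(f + (95 + x)*30) = √(3417 + (95 - 55)*30) = √(3417 + 40*30) = √(3417 + 1200) = √4617 = 9*√57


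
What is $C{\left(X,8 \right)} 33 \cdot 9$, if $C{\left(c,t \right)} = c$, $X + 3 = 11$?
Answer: $2376$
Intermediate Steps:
$X = 8$ ($X = -3 + 11 = 8$)
$C{\left(X,8 \right)} 33 \cdot 9 = 8 \cdot 33 \cdot 9 = 264 \cdot 9 = 2376$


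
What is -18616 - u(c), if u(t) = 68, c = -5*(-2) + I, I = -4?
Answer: -18684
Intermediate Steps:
c = 6 (c = -5*(-2) - 4 = 10 - 4 = 6)
-18616 - u(c) = -18616 - 1*68 = -18616 - 68 = -18684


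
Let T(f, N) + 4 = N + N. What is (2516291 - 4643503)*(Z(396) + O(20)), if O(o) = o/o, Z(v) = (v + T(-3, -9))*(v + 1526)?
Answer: -1529101674748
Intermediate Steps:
T(f, N) = -4 + 2*N (T(f, N) = -4 + (N + N) = -4 + 2*N)
Z(v) = (-22 + v)*(1526 + v) (Z(v) = (v + (-4 + 2*(-9)))*(v + 1526) = (v + (-4 - 18))*(1526 + v) = (v - 22)*(1526 + v) = (-22 + v)*(1526 + v))
O(o) = 1
(2516291 - 4643503)*(Z(396) + O(20)) = (2516291 - 4643503)*((-33572 + 396² + 1504*396) + 1) = -2127212*((-33572 + 156816 + 595584) + 1) = -2127212*(718828 + 1) = -2127212*718829 = -1529101674748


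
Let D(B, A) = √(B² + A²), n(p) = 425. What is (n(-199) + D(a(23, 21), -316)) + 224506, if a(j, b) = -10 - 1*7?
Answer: 224931 + √100145 ≈ 2.2525e+5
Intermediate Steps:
a(j, b) = -17 (a(j, b) = -10 - 7 = -17)
D(B, A) = √(A² + B²)
(n(-199) + D(a(23, 21), -316)) + 224506 = (425 + √((-316)² + (-17)²)) + 224506 = (425 + √(99856 + 289)) + 224506 = (425 + √100145) + 224506 = 224931 + √100145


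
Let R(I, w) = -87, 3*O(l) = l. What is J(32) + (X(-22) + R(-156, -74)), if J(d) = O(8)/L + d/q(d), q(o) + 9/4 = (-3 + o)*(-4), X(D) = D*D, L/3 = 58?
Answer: 48979325/123453 ≈ 396.74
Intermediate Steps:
L = 174 (L = 3*58 = 174)
O(l) = l/3
X(D) = D**2
q(o) = 39/4 - 4*o (q(o) = -9/4 + (-3 + o)*(-4) = -9/4 + (12 - 4*o) = 39/4 - 4*o)
J(d) = 4/261 + d/(39/4 - 4*d) (J(d) = ((1/3)*8)/174 + d/(39/4 - 4*d) = (8/3)*(1/174) + d/(39/4 - 4*d) = 4/261 + d/(39/4 - 4*d))
J(32) + (X(-22) + R(-156, -74)) = 4*(-39 - 245*32)/(261*(-39 + 16*32)) + ((-22)**2 - 87) = 4*(-39 - 7840)/(261*(-39 + 512)) + (484 - 87) = (4/261)*(-7879)/473 + 397 = (4/261)*(1/473)*(-7879) + 397 = -31516/123453 + 397 = 48979325/123453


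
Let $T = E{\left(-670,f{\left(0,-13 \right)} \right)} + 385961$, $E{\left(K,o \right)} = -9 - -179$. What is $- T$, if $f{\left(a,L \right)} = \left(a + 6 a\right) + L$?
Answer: $-386131$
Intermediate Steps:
$f{\left(a,L \right)} = L + 7 a$ ($f{\left(a,L \right)} = 7 a + L = L + 7 a$)
$E{\left(K,o \right)} = 170$ ($E{\left(K,o \right)} = -9 + 179 = 170$)
$T = 386131$ ($T = 170 + 385961 = 386131$)
$- T = \left(-1\right) 386131 = -386131$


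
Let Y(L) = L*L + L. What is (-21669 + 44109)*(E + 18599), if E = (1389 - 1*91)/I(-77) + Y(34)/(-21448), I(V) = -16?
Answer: 159151770195/383 ≈ 4.1554e+8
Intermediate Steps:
Y(L) = L + L**2 (Y(L) = L**2 + L = L + L**2)
E = -248737/3064 (E = (1389 - 1*91)/(-16) + (34*(1 + 34))/(-21448) = (1389 - 91)*(-1/16) + (34*35)*(-1/21448) = 1298*(-1/16) + 1190*(-1/21448) = -649/8 - 85/1532 = -248737/3064 ≈ -81.180)
(-21669 + 44109)*(E + 18599) = (-21669 + 44109)*(-248737/3064 + 18599) = 22440*(56738599/3064) = 159151770195/383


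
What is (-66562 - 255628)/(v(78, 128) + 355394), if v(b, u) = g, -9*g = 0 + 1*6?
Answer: -96657/106618 ≈ -0.90657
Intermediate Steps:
g = -⅔ (g = -(0 + 1*6)/9 = -(0 + 6)/9 = -⅑*6 = -⅔ ≈ -0.66667)
v(b, u) = -⅔
(-66562 - 255628)/(v(78, 128) + 355394) = (-66562 - 255628)/(-⅔ + 355394) = -322190/1066180/3 = -322190*3/1066180 = -96657/106618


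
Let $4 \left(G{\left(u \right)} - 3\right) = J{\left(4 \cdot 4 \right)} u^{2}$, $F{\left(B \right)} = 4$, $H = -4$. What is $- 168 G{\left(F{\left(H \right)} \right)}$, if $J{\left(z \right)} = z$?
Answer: $-11256$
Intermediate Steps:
$G{\left(u \right)} = 3 + 4 u^{2}$ ($G{\left(u \right)} = 3 + \frac{4 \cdot 4 u^{2}}{4} = 3 + \frac{16 u^{2}}{4} = 3 + 4 u^{2}$)
$- 168 G{\left(F{\left(H \right)} \right)} = - 168 \left(3 + 4 \cdot 4^{2}\right) = - 168 \left(3 + 4 \cdot 16\right) = - 168 \left(3 + 64\right) = \left(-168\right) 67 = -11256$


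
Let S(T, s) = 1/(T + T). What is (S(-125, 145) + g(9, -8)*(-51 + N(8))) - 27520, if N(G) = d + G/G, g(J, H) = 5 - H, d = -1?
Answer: -7045751/250 ≈ -28183.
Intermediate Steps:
S(T, s) = 1/(2*T)
N(G) = 0 (N(G) = -1 + G/G = -1 + 1 = 0)
(S(-125, 145) + g(9, -8)*(-51 + N(8))) - 27520 = ((1/2)/(-125) + (5 - 1*(-8))*(-51 + 0)) - 27520 = ((1/2)*(-1/125) + (5 + 8)*(-51)) - 27520 = (-1/250 + 13*(-51)) - 27520 = (-1/250 - 663) - 27520 = -165751/250 - 27520 = -7045751/250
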